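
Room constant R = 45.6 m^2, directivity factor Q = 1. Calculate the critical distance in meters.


Given values:
  R = 45.6 m^2, Q = 1
Formula: d_c = 0.141 * sqrt(Q * R)
Compute Q * R = 1 * 45.6 = 45.6
Compute sqrt(45.6) = 6.7528
d_c = 0.141 * 6.7528 = 0.952

0.952 m


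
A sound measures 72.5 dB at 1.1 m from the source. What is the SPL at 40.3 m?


Given values:
  SPL1 = 72.5 dB, r1 = 1.1 m, r2 = 40.3 m
Formula: SPL2 = SPL1 - 20 * log10(r2 / r1)
Compute ratio: r2 / r1 = 40.3 / 1.1 = 36.6364
Compute log10: log10(36.6364) = 1.563913
Compute drop: 20 * 1.563913 = 31.2783
SPL2 = 72.5 - 31.2783 = 41.22

41.22 dB


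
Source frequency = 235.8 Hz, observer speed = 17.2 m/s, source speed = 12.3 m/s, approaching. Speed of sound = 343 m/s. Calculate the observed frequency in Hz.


Given values:
  f_s = 235.8 Hz, v_o = 17.2 m/s, v_s = 12.3 m/s
  Direction: approaching
Formula: f_o = f_s * (c + v_o) / (c - v_s)
Numerator: c + v_o = 343 + 17.2 = 360.2
Denominator: c - v_s = 343 - 12.3 = 330.7
f_o = 235.8 * 360.2 / 330.7 = 256.83

256.83 Hz


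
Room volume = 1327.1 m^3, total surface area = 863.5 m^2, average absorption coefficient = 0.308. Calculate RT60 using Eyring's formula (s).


Given values:
  V = 1327.1 m^3, S = 863.5 m^2, alpha = 0.308
Formula: RT60 = 0.161 * V / (-S * ln(1 - alpha))
Compute ln(1 - 0.308) = ln(0.692) = -0.368169
Denominator: -863.5 * -0.368169 = 317.9139
Numerator: 0.161 * 1327.1 = 213.6631
RT60 = 213.6631 / 317.9139 = 0.672

0.672 s


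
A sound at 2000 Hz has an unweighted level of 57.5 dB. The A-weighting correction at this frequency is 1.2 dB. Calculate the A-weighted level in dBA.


Given values:
  SPL = 57.5 dB
  A-weighting at 2000 Hz = 1.2 dB
Formula: L_A = SPL + A_weight
L_A = 57.5 + (1.2)
L_A = 58.7

58.7 dBA


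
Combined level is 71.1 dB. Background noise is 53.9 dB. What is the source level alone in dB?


Given values:
  L_total = 71.1 dB, L_bg = 53.9 dB
Formula: L_source = 10 * log10(10^(L_total/10) - 10^(L_bg/10))
Convert to linear:
  10^(71.1/10) = 12882495.5169
  10^(53.9/10) = 245470.8916
Difference: 12882495.5169 - 245470.8916 = 12637024.6253
L_source = 10 * log10(12637024.6253) = 71.02

71.02 dB


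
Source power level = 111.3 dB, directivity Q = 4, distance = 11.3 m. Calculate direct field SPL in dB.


Given values:
  Lw = 111.3 dB, Q = 4, r = 11.3 m
Formula: SPL = Lw + 10 * log10(Q / (4 * pi * r^2))
Compute 4 * pi * r^2 = 4 * pi * 11.3^2 = 1604.5999
Compute Q / denom = 4 / 1604.5999 = 0.00249283
Compute 10 * log10(0.00249283) = -26.0331
SPL = 111.3 + (-26.0331) = 85.27

85.27 dB


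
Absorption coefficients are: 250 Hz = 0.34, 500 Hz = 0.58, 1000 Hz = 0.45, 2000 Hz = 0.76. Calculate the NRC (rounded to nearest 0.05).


Given values:
  a_250 = 0.34, a_500 = 0.58
  a_1000 = 0.45, a_2000 = 0.76
Formula: NRC = (a250 + a500 + a1000 + a2000) / 4
Sum = 0.34 + 0.58 + 0.45 + 0.76 = 2.13
NRC = 2.13 / 4 = 0.5325
Rounded to nearest 0.05: 0.55

0.55


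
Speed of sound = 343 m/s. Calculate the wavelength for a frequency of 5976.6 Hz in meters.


Given values:
  c = 343 m/s, f = 5976.6 Hz
Formula: lambda = c / f
lambda = 343 / 5976.6
lambda = 0.0574

0.0574 m


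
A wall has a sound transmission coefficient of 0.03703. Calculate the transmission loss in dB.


Given values:
  tau = 0.03703
Formula: TL = 10 * log10(1 / tau)
Compute 1 / tau = 1 / 0.03703 = 27.0051
Compute log10(27.0051) = 1.431446
TL = 10 * 1.431446 = 14.31

14.31 dB


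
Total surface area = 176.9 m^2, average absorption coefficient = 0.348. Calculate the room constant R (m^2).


Given values:
  S = 176.9 m^2, alpha = 0.348
Formula: R = S * alpha / (1 - alpha)
Numerator: 176.9 * 0.348 = 61.5612
Denominator: 1 - 0.348 = 0.652
R = 61.5612 / 0.652 = 94.42

94.42 m^2


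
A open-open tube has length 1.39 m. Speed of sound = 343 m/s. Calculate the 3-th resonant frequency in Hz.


Given values:
  Tube type: open-open, L = 1.39 m, c = 343 m/s, n = 3
Formula: f_n = n * c / (2 * L)
Compute 2 * L = 2 * 1.39 = 2.78
f = 3 * 343 / 2.78
f = 370.14

370.14 Hz


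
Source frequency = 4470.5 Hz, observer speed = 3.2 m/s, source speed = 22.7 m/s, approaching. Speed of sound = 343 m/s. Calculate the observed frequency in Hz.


Given values:
  f_s = 4470.5 Hz, v_o = 3.2 m/s, v_s = 22.7 m/s
  Direction: approaching
Formula: f_o = f_s * (c + v_o) / (c - v_s)
Numerator: c + v_o = 343 + 3.2 = 346.2
Denominator: c - v_s = 343 - 22.7 = 320.3
f_o = 4470.5 * 346.2 / 320.3 = 4831.99

4831.99 Hz


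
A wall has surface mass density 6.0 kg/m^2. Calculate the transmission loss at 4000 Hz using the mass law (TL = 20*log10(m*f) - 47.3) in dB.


Given values:
  m = 6.0 kg/m^2, f = 4000 Hz
Formula: TL = 20 * log10(m * f) - 47.3
Compute m * f = 6.0 * 4000 = 24000.0
Compute log10(24000.0) = 4.380211
Compute 20 * 4.380211 = 87.6042
TL = 87.6042 - 47.3 = 40.3

40.3 dB


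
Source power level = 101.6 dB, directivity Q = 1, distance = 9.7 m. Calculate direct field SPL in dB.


Given values:
  Lw = 101.6 dB, Q = 1, r = 9.7 m
Formula: SPL = Lw + 10 * log10(Q / (4 * pi * r^2))
Compute 4 * pi * r^2 = 4 * pi * 9.7^2 = 1182.3698
Compute Q / denom = 1 / 1182.3698 = 0.00084576
Compute 10 * log10(0.00084576) = -30.7275
SPL = 101.6 + (-30.7275) = 70.87

70.87 dB


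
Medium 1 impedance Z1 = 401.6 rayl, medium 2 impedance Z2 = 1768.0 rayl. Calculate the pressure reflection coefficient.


Given values:
  Z1 = 401.6 rayl, Z2 = 1768.0 rayl
Formula: R = (Z2 - Z1) / (Z2 + Z1)
Numerator: Z2 - Z1 = 1768.0 - 401.6 = 1366.4
Denominator: Z2 + Z1 = 1768.0 + 401.6 = 2169.6
R = 1366.4 / 2169.6 = 0.6298

0.6298


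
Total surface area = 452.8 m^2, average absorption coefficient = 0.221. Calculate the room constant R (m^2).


Given values:
  S = 452.8 m^2, alpha = 0.221
Formula: R = S * alpha / (1 - alpha)
Numerator: 452.8 * 0.221 = 100.0688
Denominator: 1 - 0.221 = 0.779
R = 100.0688 / 0.779 = 128.46

128.46 m^2


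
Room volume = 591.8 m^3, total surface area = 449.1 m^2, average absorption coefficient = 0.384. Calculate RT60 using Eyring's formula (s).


Given values:
  V = 591.8 m^3, S = 449.1 m^2, alpha = 0.384
Formula: RT60 = 0.161 * V / (-S * ln(1 - alpha))
Compute ln(1 - 0.384) = ln(0.616) = -0.484508
Denominator: -449.1 * -0.484508 = 217.5925
Numerator: 0.161 * 591.8 = 95.2798
RT60 = 95.2798 / 217.5925 = 0.438

0.438 s


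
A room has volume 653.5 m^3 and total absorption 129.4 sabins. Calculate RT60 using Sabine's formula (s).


Given values:
  V = 653.5 m^3
  A = 129.4 sabins
Formula: RT60 = 0.161 * V / A
Numerator: 0.161 * 653.5 = 105.2135
RT60 = 105.2135 / 129.4 = 0.813

0.813 s


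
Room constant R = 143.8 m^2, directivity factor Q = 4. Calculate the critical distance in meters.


Given values:
  R = 143.8 m^2, Q = 4
Formula: d_c = 0.141 * sqrt(Q * R)
Compute Q * R = 4 * 143.8 = 575.2
Compute sqrt(575.2) = 23.9833
d_c = 0.141 * 23.9833 = 3.382

3.382 m


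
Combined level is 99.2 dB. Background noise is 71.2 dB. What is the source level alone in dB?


Given values:
  L_total = 99.2 dB, L_bg = 71.2 dB
Formula: L_source = 10 * log10(10^(L_total/10) - 10^(L_bg/10))
Convert to linear:
  10^(99.2/10) = 8317637711.0267
  10^(71.2/10) = 13182567.3856
Difference: 8317637711.0267 - 13182567.3856 = 8304455143.6411
L_source = 10 * log10(8304455143.6411) = 99.19

99.19 dB


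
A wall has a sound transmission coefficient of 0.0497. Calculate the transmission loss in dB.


Given values:
  tau = 0.0497
Formula: TL = 10 * log10(1 / tau)
Compute 1 / tau = 1 / 0.0497 = 20.1207
Compute log10(20.1207) = 1.303643
TL = 10 * 1.303643 = 13.04

13.04 dB


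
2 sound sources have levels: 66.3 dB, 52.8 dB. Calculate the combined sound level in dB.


Formula: L_total = 10 * log10( sum(10^(Li/10)) )
  Source 1: 10^(66.3/10) = 4265795.188
  Source 2: 10^(52.8/10) = 190546.0718
Sum of linear values = 4456341.2598
L_total = 10 * log10(4456341.2598) = 66.49

66.49 dB


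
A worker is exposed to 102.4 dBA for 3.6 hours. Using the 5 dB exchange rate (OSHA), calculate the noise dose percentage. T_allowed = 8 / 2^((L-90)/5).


Given values:
  L = 102.4 dBA, T = 3.6 hours
Formula: T_allowed = 8 / 2^((L - 90) / 5)
Compute exponent: (102.4 - 90) / 5 = 2.48
Compute 2^(2.48) = 5.578975
T_allowed = 8 / 5.578975 = 1.433955 hours
Dose = (T / T_allowed) * 100
Dose = (3.6 / 1.433955) * 100 = 251.05

251.05 %


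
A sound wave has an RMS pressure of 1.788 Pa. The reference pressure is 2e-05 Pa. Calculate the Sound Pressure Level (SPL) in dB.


Given values:
  p = 1.788 Pa
  p_ref = 2e-05 Pa
Formula: SPL = 20 * log10(p / p_ref)
Compute ratio: p / p_ref = 1.788 / 2e-05 = 89400
Compute log10: log10(89400) = 4.951338
Multiply: SPL = 20 * 4.951338 = 99.03

99.03 dB


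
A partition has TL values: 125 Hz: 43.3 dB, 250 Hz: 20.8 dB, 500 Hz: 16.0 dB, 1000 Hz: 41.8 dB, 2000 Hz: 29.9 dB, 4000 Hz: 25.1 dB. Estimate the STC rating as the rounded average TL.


Given TL values at each frequency:
  125 Hz: 43.3 dB
  250 Hz: 20.8 dB
  500 Hz: 16.0 dB
  1000 Hz: 41.8 dB
  2000 Hz: 29.9 dB
  4000 Hz: 25.1 dB
Formula: STC ~ round(average of TL values)
Sum = 43.3 + 20.8 + 16.0 + 41.8 + 29.9 + 25.1 = 176.9
Average = 176.9 / 6 = 29.48
Rounded: 29

29


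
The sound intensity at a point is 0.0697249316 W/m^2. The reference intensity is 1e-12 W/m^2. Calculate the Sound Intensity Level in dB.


Given values:
  I = 0.0697249316 W/m^2
  I_ref = 1e-12 W/m^2
Formula: SIL = 10 * log10(I / I_ref)
Compute ratio: I / I_ref = 69724931600
Compute log10: log10(69724931600) = 10.843388
Multiply: SIL = 10 * 10.843388 = 108.43

108.43 dB


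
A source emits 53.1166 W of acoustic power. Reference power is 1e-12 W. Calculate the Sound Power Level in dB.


Given values:
  W = 53.1166 W
  W_ref = 1e-12 W
Formula: SWL = 10 * log10(W / W_ref)
Compute ratio: W / W_ref = 53116600000000
Compute log10: log10(53116600000000) = 13.72523
Multiply: SWL = 10 * 13.72523 = 137.25

137.25 dB


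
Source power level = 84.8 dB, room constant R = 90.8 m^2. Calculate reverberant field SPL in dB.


Given values:
  Lw = 84.8 dB, R = 90.8 m^2
Formula: SPL = Lw + 10 * log10(4 / R)
Compute 4 / R = 4 / 90.8 = 0.044053
Compute 10 * log10(0.044053) = -13.5602
SPL = 84.8 + (-13.5602) = 71.24

71.24 dB


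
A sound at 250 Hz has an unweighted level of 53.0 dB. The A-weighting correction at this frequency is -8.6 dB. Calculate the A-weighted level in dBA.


Given values:
  SPL = 53.0 dB
  A-weighting at 250 Hz = -8.6 dB
Formula: L_A = SPL + A_weight
L_A = 53.0 + (-8.6)
L_A = 44.4

44.4 dBA


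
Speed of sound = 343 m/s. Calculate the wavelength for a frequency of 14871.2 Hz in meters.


Given values:
  c = 343 m/s, f = 14871.2 Hz
Formula: lambda = c / f
lambda = 343 / 14871.2
lambda = 0.0231

0.0231 m


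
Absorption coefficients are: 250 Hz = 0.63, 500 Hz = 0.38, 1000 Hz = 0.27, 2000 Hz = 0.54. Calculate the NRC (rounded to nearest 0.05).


Given values:
  a_250 = 0.63, a_500 = 0.38
  a_1000 = 0.27, a_2000 = 0.54
Formula: NRC = (a250 + a500 + a1000 + a2000) / 4
Sum = 0.63 + 0.38 + 0.27 + 0.54 = 1.82
NRC = 1.82 / 4 = 0.455
Rounded to nearest 0.05: 0.45

0.45


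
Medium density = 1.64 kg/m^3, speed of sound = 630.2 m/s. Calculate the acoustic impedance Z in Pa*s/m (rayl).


Given values:
  rho = 1.64 kg/m^3
  c = 630.2 m/s
Formula: Z = rho * c
Z = 1.64 * 630.2
Z = 1033.53

1033.53 rayl


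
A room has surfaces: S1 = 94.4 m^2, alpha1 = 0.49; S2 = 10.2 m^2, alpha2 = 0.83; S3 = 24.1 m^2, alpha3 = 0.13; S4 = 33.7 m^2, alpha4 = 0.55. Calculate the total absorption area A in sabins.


Given surfaces:
  Surface 1: 94.4 * 0.49 = 46.256
  Surface 2: 10.2 * 0.83 = 8.466
  Surface 3: 24.1 * 0.13 = 3.133
  Surface 4: 33.7 * 0.55 = 18.535
Formula: A = sum(Si * alpha_i)
A = 46.256 + 8.466 + 3.133 + 18.535
A = 76.39

76.39 sabins


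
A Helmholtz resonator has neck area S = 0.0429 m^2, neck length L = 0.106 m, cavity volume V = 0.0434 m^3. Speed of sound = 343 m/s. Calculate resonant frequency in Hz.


Given values:
  S = 0.0429 m^2, L = 0.106 m, V = 0.0434 m^3, c = 343 m/s
Formula: f = (c / (2*pi)) * sqrt(S / (V * L))
Compute V * L = 0.0434 * 0.106 = 0.0046004
Compute S / (V * L) = 0.0429 / 0.0046004 = 9.3253
Compute sqrt(9.3253) = 3.053735
Compute c / (2*pi) = 343 / 6.283185 = 54.590148
f = 54.590148 * 3.053735 = 166.7

166.7 Hz


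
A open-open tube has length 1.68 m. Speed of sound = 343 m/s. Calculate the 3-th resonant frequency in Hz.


Given values:
  Tube type: open-open, L = 1.68 m, c = 343 m/s, n = 3
Formula: f_n = n * c / (2 * L)
Compute 2 * L = 2 * 1.68 = 3.36
f = 3 * 343 / 3.36
f = 306.25

306.25 Hz


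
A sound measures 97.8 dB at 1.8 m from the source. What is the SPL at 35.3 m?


Given values:
  SPL1 = 97.8 dB, r1 = 1.8 m, r2 = 35.3 m
Formula: SPL2 = SPL1 - 20 * log10(r2 / r1)
Compute ratio: r2 / r1 = 35.3 / 1.8 = 19.6111
Compute log10: log10(19.6111) = 1.292502
Compute drop: 20 * 1.292502 = 25.85
SPL2 = 97.8 - 25.85 = 71.95

71.95 dB


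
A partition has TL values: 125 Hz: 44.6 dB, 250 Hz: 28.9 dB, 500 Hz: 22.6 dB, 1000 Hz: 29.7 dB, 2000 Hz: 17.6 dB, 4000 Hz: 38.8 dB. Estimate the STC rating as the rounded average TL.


Given TL values at each frequency:
  125 Hz: 44.6 dB
  250 Hz: 28.9 dB
  500 Hz: 22.6 dB
  1000 Hz: 29.7 dB
  2000 Hz: 17.6 dB
  4000 Hz: 38.8 dB
Formula: STC ~ round(average of TL values)
Sum = 44.6 + 28.9 + 22.6 + 29.7 + 17.6 + 38.8 = 182.2
Average = 182.2 / 6 = 30.37
Rounded: 30

30


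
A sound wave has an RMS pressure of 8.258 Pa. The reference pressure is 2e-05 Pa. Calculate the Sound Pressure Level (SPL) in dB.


Given values:
  p = 8.258 Pa
  p_ref = 2e-05 Pa
Formula: SPL = 20 * log10(p / p_ref)
Compute ratio: p / p_ref = 8.258 / 2e-05 = 412900
Compute log10: log10(412900) = 5.615845
Multiply: SPL = 20 * 5.615845 = 112.32

112.32 dB


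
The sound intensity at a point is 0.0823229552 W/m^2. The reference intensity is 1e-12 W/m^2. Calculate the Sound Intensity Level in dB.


Given values:
  I = 0.0823229552 W/m^2
  I_ref = 1e-12 W/m^2
Formula: SIL = 10 * log10(I / I_ref)
Compute ratio: I / I_ref = 82322955200
Compute log10: log10(82322955200) = 10.915521
Multiply: SIL = 10 * 10.915521 = 109.16

109.16 dB


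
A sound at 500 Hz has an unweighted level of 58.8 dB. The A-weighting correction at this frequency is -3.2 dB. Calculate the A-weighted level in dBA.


Given values:
  SPL = 58.8 dB
  A-weighting at 500 Hz = -3.2 dB
Formula: L_A = SPL + A_weight
L_A = 58.8 + (-3.2)
L_A = 55.6

55.6 dBA


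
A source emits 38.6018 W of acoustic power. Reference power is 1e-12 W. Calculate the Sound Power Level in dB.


Given values:
  W = 38.6018 W
  W_ref = 1e-12 W
Formula: SWL = 10 * log10(W / W_ref)
Compute ratio: W / W_ref = 38601800000000
Compute log10: log10(38601800000000) = 13.586608
Multiply: SWL = 10 * 13.586608 = 135.87

135.87 dB


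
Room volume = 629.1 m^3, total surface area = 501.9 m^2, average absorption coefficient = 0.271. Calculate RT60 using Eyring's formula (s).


Given values:
  V = 629.1 m^3, S = 501.9 m^2, alpha = 0.271
Formula: RT60 = 0.161 * V / (-S * ln(1 - alpha))
Compute ln(1 - 0.271) = ln(0.729) = -0.316082
Denominator: -501.9 * -0.316082 = 158.6416
Numerator: 0.161 * 629.1 = 101.2851
RT60 = 101.2851 / 158.6416 = 0.638

0.638 s


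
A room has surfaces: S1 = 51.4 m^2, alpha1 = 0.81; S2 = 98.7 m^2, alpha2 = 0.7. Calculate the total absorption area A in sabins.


Given surfaces:
  Surface 1: 51.4 * 0.81 = 41.634
  Surface 2: 98.7 * 0.7 = 69.09
Formula: A = sum(Si * alpha_i)
A = 41.634 + 69.09
A = 110.72

110.72 sabins


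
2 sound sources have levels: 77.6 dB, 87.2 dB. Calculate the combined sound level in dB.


Formula: L_total = 10 * log10( sum(10^(Li/10)) )
  Source 1: 10^(77.6/10) = 57543993.7337
  Source 2: 10^(87.2/10) = 524807460.2498
Sum of linear values = 582351453.9835
L_total = 10 * log10(582351453.9835) = 87.65

87.65 dB


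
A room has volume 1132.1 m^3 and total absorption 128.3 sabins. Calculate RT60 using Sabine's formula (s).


Given values:
  V = 1132.1 m^3
  A = 128.3 sabins
Formula: RT60 = 0.161 * V / A
Numerator: 0.161 * 1132.1 = 182.2681
RT60 = 182.2681 / 128.3 = 1.421

1.421 s


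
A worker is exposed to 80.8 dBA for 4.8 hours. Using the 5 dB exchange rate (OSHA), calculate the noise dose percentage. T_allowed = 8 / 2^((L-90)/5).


Given values:
  L = 80.8 dBA, T = 4.8 hours
Formula: T_allowed = 8 / 2^((L - 90) / 5)
Compute exponent: (80.8 - 90) / 5 = -1.84
Compute 2^(-1.84) = 0.279322
T_allowed = 8 / 0.279322 = 28.64078 hours
Dose = (T / T_allowed) * 100
Dose = (4.8 / 28.64078) * 100 = 16.76

16.76 %


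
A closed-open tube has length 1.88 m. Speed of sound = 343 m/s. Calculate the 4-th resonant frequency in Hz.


Given values:
  Tube type: closed-open, L = 1.88 m, c = 343 m/s, n = 4
Formula: f_n = (2n - 1) * c / (4 * L)
Compute 2n - 1 = 2*4 - 1 = 7
Compute 4 * L = 4 * 1.88 = 7.52
f = 7 * 343 / 7.52
f = 319.28

319.28 Hz


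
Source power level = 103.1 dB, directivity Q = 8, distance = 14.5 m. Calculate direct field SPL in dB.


Given values:
  Lw = 103.1 dB, Q = 8, r = 14.5 m
Formula: SPL = Lw + 10 * log10(Q / (4 * pi * r^2))
Compute 4 * pi * r^2 = 4 * pi * 14.5^2 = 2642.0794
Compute Q / denom = 8 / 2642.0794 = 0.00302792
Compute 10 * log10(0.00302792) = -25.1886
SPL = 103.1 + (-25.1886) = 77.91

77.91 dB


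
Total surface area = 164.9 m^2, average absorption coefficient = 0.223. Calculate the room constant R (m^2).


Given values:
  S = 164.9 m^2, alpha = 0.223
Formula: R = S * alpha / (1 - alpha)
Numerator: 164.9 * 0.223 = 36.7727
Denominator: 1 - 0.223 = 0.777
R = 36.7727 / 0.777 = 47.33

47.33 m^2


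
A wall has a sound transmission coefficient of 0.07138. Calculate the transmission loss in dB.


Given values:
  tau = 0.07138
Formula: TL = 10 * log10(1 / tau)
Compute 1 / tau = 1 / 0.07138 = 14.0095
Compute log10(14.0095) = 1.146423
TL = 10 * 1.146423 = 11.46

11.46 dB


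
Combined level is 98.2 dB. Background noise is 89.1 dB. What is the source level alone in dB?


Given values:
  L_total = 98.2 dB, L_bg = 89.1 dB
Formula: L_source = 10 * log10(10^(L_total/10) - 10^(L_bg/10))
Convert to linear:
  10^(98.2/10) = 6606934480.076
  10^(89.1/10) = 812830516.1641
Difference: 6606934480.076 - 812830516.1641 = 5794103963.9119
L_source = 10 * log10(5794103963.9119) = 97.63

97.63 dB


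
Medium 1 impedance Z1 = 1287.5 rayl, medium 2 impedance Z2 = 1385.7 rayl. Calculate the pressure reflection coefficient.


Given values:
  Z1 = 1287.5 rayl, Z2 = 1385.7 rayl
Formula: R = (Z2 - Z1) / (Z2 + Z1)
Numerator: Z2 - Z1 = 1385.7 - 1287.5 = 98.2
Denominator: Z2 + Z1 = 1385.7 + 1287.5 = 2673.2
R = 98.2 / 2673.2 = 0.0367

0.0367


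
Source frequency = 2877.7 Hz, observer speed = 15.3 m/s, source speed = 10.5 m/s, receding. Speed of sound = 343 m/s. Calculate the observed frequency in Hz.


Given values:
  f_s = 2877.7 Hz, v_o = 15.3 m/s, v_s = 10.5 m/s
  Direction: receding
Formula: f_o = f_s * (c - v_o) / (c + v_s)
Numerator: c - v_o = 343 - 15.3 = 327.7
Denominator: c + v_s = 343 + 10.5 = 353.5
f_o = 2877.7 * 327.7 / 353.5 = 2667.67

2667.67 Hz


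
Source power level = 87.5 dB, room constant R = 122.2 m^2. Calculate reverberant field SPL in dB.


Given values:
  Lw = 87.5 dB, R = 122.2 m^2
Formula: SPL = Lw + 10 * log10(4 / R)
Compute 4 / R = 4 / 122.2 = 0.032733
Compute 10 * log10(0.032733) = -14.8501
SPL = 87.5 + (-14.8501) = 72.65

72.65 dB


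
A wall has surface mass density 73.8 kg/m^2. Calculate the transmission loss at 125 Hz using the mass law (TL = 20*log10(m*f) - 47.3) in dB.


Given values:
  m = 73.8 kg/m^2, f = 125 Hz
Formula: TL = 20 * log10(m * f) - 47.3
Compute m * f = 73.8 * 125 = 9225.0
Compute log10(9225.0) = 3.964966
Compute 20 * 3.964966 = 79.2993
TL = 79.2993 - 47.3 = 32.0

32.0 dB


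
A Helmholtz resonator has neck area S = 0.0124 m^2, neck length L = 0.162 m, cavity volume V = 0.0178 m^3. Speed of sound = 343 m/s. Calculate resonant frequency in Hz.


Given values:
  S = 0.0124 m^2, L = 0.162 m, V = 0.0178 m^3, c = 343 m/s
Formula: f = (c / (2*pi)) * sqrt(S / (V * L))
Compute V * L = 0.0178 * 0.162 = 0.0028836
Compute S / (V * L) = 0.0124 / 0.0028836 = 4.3002
Compute sqrt(4.3002) = 2.073692
Compute c / (2*pi) = 343 / 6.283185 = 54.590148
f = 54.590148 * 2.073692 = 113.2

113.2 Hz


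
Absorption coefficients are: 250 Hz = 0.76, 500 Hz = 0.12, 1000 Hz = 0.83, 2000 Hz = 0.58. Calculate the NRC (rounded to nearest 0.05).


Given values:
  a_250 = 0.76, a_500 = 0.12
  a_1000 = 0.83, a_2000 = 0.58
Formula: NRC = (a250 + a500 + a1000 + a2000) / 4
Sum = 0.76 + 0.12 + 0.83 + 0.58 = 2.29
NRC = 2.29 / 4 = 0.5725
Rounded to nearest 0.05: 0.55

0.55


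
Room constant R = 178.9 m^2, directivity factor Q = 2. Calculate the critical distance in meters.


Given values:
  R = 178.9 m^2, Q = 2
Formula: d_c = 0.141 * sqrt(Q * R)
Compute Q * R = 2 * 178.9 = 357.8
Compute sqrt(357.8) = 18.9156
d_c = 0.141 * 18.9156 = 2.667

2.667 m


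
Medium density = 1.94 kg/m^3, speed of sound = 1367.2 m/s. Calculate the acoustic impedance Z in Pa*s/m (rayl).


Given values:
  rho = 1.94 kg/m^3
  c = 1367.2 m/s
Formula: Z = rho * c
Z = 1.94 * 1367.2
Z = 2652.37

2652.37 rayl


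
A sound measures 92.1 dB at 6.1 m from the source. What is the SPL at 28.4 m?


Given values:
  SPL1 = 92.1 dB, r1 = 6.1 m, r2 = 28.4 m
Formula: SPL2 = SPL1 - 20 * log10(r2 / r1)
Compute ratio: r2 / r1 = 28.4 / 6.1 = 4.6557
Compute log10: log10(4.6557) = 0.667985
Compute drop: 20 * 0.667985 = 13.3597
SPL2 = 92.1 - 13.3597 = 78.74

78.74 dB


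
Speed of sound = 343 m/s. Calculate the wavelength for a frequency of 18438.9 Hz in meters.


Given values:
  c = 343 m/s, f = 18438.9 Hz
Formula: lambda = c / f
lambda = 343 / 18438.9
lambda = 0.0186

0.0186 m


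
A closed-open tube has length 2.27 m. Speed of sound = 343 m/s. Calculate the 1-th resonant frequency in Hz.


Given values:
  Tube type: closed-open, L = 2.27 m, c = 343 m/s, n = 1
Formula: f_n = (2n - 1) * c / (4 * L)
Compute 2n - 1 = 2*1 - 1 = 1
Compute 4 * L = 4 * 2.27 = 9.08
f = 1 * 343 / 9.08
f = 37.78

37.78 Hz


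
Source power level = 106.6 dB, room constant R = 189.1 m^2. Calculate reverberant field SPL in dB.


Given values:
  Lw = 106.6 dB, R = 189.1 m^2
Formula: SPL = Lw + 10 * log10(4 / R)
Compute 4 / R = 4 / 189.1 = 0.021153
Compute 10 * log10(0.021153) = -16.7463
SPL = 106.6 + (-16.7463) = 89.85

89.85 dB


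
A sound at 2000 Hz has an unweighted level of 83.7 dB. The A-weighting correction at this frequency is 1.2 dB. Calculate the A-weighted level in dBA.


Given values:
  SPL = 83.7 dB
  A-weighting at 2000 Hz = 1.2 dB
Formula: L_A = SPL + A_weight
L_A = 83.7 + (1.2)
L_A = 84.9

84.9 dBA


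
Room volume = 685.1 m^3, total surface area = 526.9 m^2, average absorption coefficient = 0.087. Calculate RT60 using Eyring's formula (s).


Given values:
  V = 685.1 m^3, S = 526.9 m^2, alpha = 0.087
Formula: RT60 = 0.161 * V / (-S * ln(1 - alpha))
Compute ln(1 - 0.087) = ln(0.913) = -0.091019
Denominator: -526.9 * -0.091019 = 47.9579
Numerator: 0.161 * 685.1 = 110.3011
RT60 = 110.3011 / 47.9579 = 2.3

2.3 s


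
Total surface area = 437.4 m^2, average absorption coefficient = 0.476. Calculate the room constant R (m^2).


Given values:
  S = 437.4 m^2, alpha = 0.476
Formula: R = S * alpha / (1 - alpha)
Numerator: 437.4 * 0.476 = 208.2024
Denominator: 1 - 0.476 = 0.524
R = 208.2024 / 0.524 = 397.33

397.33 m^2


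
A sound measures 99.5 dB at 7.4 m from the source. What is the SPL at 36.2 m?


Given values:
  SPL1 = 99.5 dB, r1 = 7.4 m, r2 = 36.2 m
Formula: SPL2 = SPL1 - 20 * log10(r2 / r1)
Compute ratio: r2 / r1 = 36.2 / 7.4 = 4.8919
Compute log10: log10(4.8919) = 0.689478
Compute drop: 20 * 0.689478 = 13.7896
SPL2 = 99.5 - 13.7896 = 85.71

85.71 dB


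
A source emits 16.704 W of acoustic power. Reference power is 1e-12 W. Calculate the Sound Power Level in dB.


Given values:
  W = 16.704 W
  W_ref = 1e-12 W
Formula: SWL = 10 * log10(W / W_ref)
Compute ratio: W / W_ref = 16704000000000
Compute log10: log10(16704000000000) = 13.22282
Multiply: SWL = 10 * 13.22282 = 132.23

132.23 dB


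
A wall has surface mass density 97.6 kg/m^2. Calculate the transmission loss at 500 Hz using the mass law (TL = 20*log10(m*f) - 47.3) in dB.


Given values:
  m = 97.6 kg/m^2, f = 500 Hz
Formula: TL = 20 * log10(m * f) - 47.3
Compute m * f = 97.6 * 500 = 48800.0
Compute log10(48800.0) = 4.68842
Compute 20 * 4.68842 = 93.7684
TL = 93.7684 - 47.3 = 46.47

46.47 dB


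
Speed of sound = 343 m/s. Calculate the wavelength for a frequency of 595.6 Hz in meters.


Given values:
  c = 343 m/s, f = 595.6 Hz
Formula: lambda = c / f
lambda = 343 / 595.6
lambda = 0.5759

0.5759 m


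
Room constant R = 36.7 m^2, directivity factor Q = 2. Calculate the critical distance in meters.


Given values:
  R = 36.7 m^2, Q = 2
Formula: d_c = 0.141 * sqrt(Q * R)
Compute Q * R = 2 * 36.7 = 73.4
Compute sqrt(73.4) = 8.5674
d_c = 0.141 * 8.5674 = 1.208

1.208 m


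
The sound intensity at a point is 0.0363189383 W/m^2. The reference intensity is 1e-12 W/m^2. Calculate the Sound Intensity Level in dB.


Given values:
  I = 0.0363189383 W/m^2
  I_ref = 1e-12 W/m^2
Formula: SIL = 10 * log10(I / I_ref)
Compute ratio: I / I_ref = 36318938300
Compute log10: log10(36318938300) = 10.560133
Multiply: SIL = 10 * 10.560133 = 105.6

105.6 dB


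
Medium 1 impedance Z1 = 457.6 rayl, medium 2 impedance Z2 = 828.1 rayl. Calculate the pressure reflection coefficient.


Given values:
  Z1 = 457.6 rayl, Z2 = 828.1 rayl
Formula: R = (Z2 - Z1) / (Z2 + Z1)
Numerator: Z2 - Z1 = 828.1 - 457.6 = 370.5
Denominator: Z2 + Z1 = 828.1 + 457.6 = 1285.7
R = 370.5 / 1285.7 = 0.2882

0.2882


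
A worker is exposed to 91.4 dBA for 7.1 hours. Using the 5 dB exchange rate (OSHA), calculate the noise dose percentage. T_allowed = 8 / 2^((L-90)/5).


Given values:
  L = 91.4 dBA, T = 7.1 hours
Formula: T_allowed = 8 / 2^((L - 90) / 5)
Compute exponent: (91.4 - 90) / 5 = 0.28
Compute 2^(0.28) = 1.214195
T_allowed = 8 / 1.214195 = 6.588728 hours
Dose = (T / T_allowed) * 100
Dose = (7.1 / 6.588728) * 100 = 107.76

107.76 %


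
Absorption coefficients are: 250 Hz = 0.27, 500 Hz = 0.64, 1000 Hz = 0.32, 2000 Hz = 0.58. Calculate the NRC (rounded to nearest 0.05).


Given values:
  a_250 = 0.27, a_500 = 0.64
  a_1000 = 0.32, a_2000 = 0.58
Formula: NRC = (a250 + a500 + a1000 + a2000) / 4
Sum = 0.27 + 0.64 + 0.32 + 0.58 = 1.81
NRC = 1.81 / 4 = 0.4525
Rounded to nearest 0.05: 0.45

0.45


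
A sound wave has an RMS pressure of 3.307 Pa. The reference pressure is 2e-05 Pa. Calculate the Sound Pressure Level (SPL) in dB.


Given values:
  p = 3.307 Pa
  p_ref = 2e-05 Pa
Formula: SPL = 20 * log10(p / p_ref)
Compute ratio: p / p_ref = 3.307 / 2e-05 = 165350
Compute log10: log10(165350) = 5.218404
Multiply: SPL = 20 * 5.218404 = 104.37

104.37 dB


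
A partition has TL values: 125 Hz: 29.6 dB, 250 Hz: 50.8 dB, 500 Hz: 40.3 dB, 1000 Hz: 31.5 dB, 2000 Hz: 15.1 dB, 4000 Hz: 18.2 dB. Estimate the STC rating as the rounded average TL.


Given TL values at each frequency:
  125 Hz: 29.6 dB
  250 Hz: 50.8 dB
  500 Hz: 40.3 dB
  1000 Hz: 31.5 dB
  2000 Hz: 15.1 dB
  4000 Hz: 18.2 dB
Formula: STC ~ round(average of TL values)
Sum = 29.6 + 50.8 + 40.3 + 31.5 + 15.1 + 18.2 = 185.5
Average = 185.5 / 6 = 30.92
Rounded: 31

31


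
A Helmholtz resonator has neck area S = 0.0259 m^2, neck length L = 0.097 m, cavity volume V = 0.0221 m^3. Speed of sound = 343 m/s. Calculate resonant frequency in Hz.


Given values:
  S = 0.0259 m^2, L = 0.097 m, V = 0.0221 m^3, c = 343 m/s
Formula: f = (c / (2*pi)) * sqrt(S / (V * L))
Compute V * L = 0.0221 * 0.097 = 0.0021437
Compute S / (V * L) = 0.0259 / 0.0021437 = 12.0819
Compute sqrt(12.0819) = 3.475903
Compute c / (2*pi) = 343 / 6.283185 = 54.590148
f = 54.590148 * 3.475903 = 189.75

189.75 Hz


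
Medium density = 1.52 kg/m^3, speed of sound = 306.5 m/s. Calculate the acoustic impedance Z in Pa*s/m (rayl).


Given values:
  rho = 1.52 kg/m^3
  c = 306.5 m/s
Formula: Z = rho * c
Z = 1.52 * 306.5
Z = 465.88

465.88 rayl


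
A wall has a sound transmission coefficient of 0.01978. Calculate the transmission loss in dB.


Given values:
  tau = 0.01978
Formula: TL = 10 * log10(1 / tau)
Compute 1 / tau = 1 / 0.01978 = 50.5561
Compute log10(50.5561) = 1.703774
TL = 10 * 1.703774 = 17.04

17.04 dB


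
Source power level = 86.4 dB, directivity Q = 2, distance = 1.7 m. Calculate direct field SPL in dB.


Given values:
  Lw = 86.4 dB, Q = 2, r = 1.7 m
Formula: SPL = Lw + 10 * log10(Q / (4 * pi * r^2))
Compute 4 * pi * r^2 = 4 * pi * 1.7^2 = 36.3168
Compute Q / denom = 2 / 36.3168 = 0.05507093
Compute 10 * log10(0.05507093) = -12.5908
SPL = 86.4 + (-12.5908) = 73.81

73.81 dB


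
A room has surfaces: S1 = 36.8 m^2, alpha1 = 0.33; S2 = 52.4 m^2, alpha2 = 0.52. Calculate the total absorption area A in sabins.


Given surfaces:
  Surface 1: 36.8 * 0.33 = 12.144
  Surface 2: 52.4 * 0.52 = 27.248
Formula: A = sum(Si * alpha_i)
A = 12.144 + 27.248
A = 39.39

39.39 sabins


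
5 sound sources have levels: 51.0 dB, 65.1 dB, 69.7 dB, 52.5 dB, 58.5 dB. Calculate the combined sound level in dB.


Formula: L_total = 10 * log10( sum(10^(Li/10)) )
  Source 1: 10^(51.0/10) = 125892.5412
  Source 2: 10^(65.1/10) = 3235936.5693
  Source 3: 10^(69.7/10) = 9332543.008
  Source 4: 10^(52.5/10) = 177827.941
  Source 5: 10^(58.5/10) = 707945.7844
Sum of linear values = 13580145.8439
L_total = 10 * log10(13580145.8439) = 71.33

71.33 dB


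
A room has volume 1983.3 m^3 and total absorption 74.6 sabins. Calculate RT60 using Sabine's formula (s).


Given values:
  V = 1983.3 m^3
  A = 74.6 sabins
Formula: RT60 = 0.161 * V / A
Numerator: 0.161 * 1983.3 = 319.3113
RT60 = 319.3113 / 74.6 = 4.28

4.28 s


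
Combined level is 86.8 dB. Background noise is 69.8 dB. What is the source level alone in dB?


Given values:
  L_total = 86.8 dB, L_bg = 69.8 dB
Formula: L_source = 10 * log10(10^(L_total/10) - 10^(L_bg/10))
Convert to linear:
  10^(86.8/10) = 478630092.3226
  10^(69.8/10) = 9549925.8602
Difference: 478630092.3226 - 9549925.8602 = 469080166.4624
L_source = 10 * log10(469080166.4624) = 86.71

86.71 dB


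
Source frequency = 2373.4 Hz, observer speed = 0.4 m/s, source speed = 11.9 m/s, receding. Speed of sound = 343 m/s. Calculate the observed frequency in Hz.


Given values:
  f_s = 2373.4 Hz, v_o = 0.4 m/s, v_s = 11.9 m/s
  Direction: receding
Formula: f_o = f_s * (c - v_o) / (c + v_s)
Numerator: c - v_o = 343 - 0.4 = 342.6
Denominator: c + v_s = 343 + 11.9 = 354.9
f_o = 2373.4 * 342.6 / 354.9 = 2291.14

2291.14 Hz


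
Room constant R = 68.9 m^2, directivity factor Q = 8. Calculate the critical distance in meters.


Given values:
  R = 68.9 m^2, Q = 8
Formula: d_c = 0.141 * sqrt(Q * R)
Compute Q * R = 8 * 68.9 = 551.2
Compute sqrt(551.2) = 23.4776
d_c = 0.141 * 23.4776 = 3.31

3.31 m


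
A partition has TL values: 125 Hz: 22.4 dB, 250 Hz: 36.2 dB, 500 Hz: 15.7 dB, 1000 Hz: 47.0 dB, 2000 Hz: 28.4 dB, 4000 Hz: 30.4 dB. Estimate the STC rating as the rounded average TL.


Given TL values at each frequency:
  125 Hz: 22.4 dB
  250 Hz: 36.2 dB
  500 Hz: 15.7 dB
  1000 Hz: 47.0 dB
  2000 Hz: 28.4 dB
  4000 Hz: 30.4 dB
Formula: STC ~ round(average of TL values)
Sum = 22.4 + 36.2 + 15.7 + 47.0 + 28.4 + 30.4 = 180.1
Average = 180.1 / 6 = 30.02
Rounded: 30

30


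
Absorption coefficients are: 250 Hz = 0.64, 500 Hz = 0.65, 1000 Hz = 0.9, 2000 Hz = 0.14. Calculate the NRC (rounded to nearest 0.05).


Given values:
  a_250 = 0.64, a_500 = 0.65
  a_1000 = 0.9, a_2000 = 0.14
Formula: NRC = (a250 + a500 + a1000 + a2000) / 4
Sum = 0.64 + 0.65 + 0.9 + 0.14 = 2.33
NRC = 2.33 / 4 = 0.5825
Rounded to nearest 0.05: 0.6

0.6


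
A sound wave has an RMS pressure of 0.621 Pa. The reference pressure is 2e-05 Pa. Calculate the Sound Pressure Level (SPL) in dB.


Given values:
  p = 0.621 Pa
  p_ref = 2e-05 Pa
Formula: SPL = 20 * log10(p / p_ref)
Compute ratio: p / p_ref = 0.621 / 2e-05 = 31050
Compute log10: log10(31050) = 4.492062
Multiply: SPL = 20 * 4.492062 = 89.84

89.84 dB


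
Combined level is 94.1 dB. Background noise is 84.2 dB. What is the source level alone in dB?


Given values:
  L_total = 94.1 dB, L_bg = 84.2 dB
Formula: L_source = 10 * log10(10^(L_total/10) - 10^(L_bg/10))
Convert to linear:
  10^(94.1/10) = 2570395782.7689
  10^(84.2/10) = 263026799.1895
Difference: 2570395782.7689 - 263026799.1895 = 2307368983.5794
L_source = 10 * log10(2307368983.5794) = 93.63

93.63 dB


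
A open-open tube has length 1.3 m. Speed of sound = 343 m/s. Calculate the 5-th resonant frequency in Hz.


Given values:
  Tube type: open-open, L = 1.3 m, c = 343 m/s, n = 5
Formula: f_n = n * c / (2 * L)
Compute 2 * L = 2 * 1.3 = 2.6
f = 5 * 343 / 2.6
f = 659.62

659.62 Hz


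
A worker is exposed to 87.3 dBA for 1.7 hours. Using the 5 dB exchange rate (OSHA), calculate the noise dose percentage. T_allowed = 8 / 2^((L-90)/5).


Given values:
  L = 87.3 dBA, T = 1.7 hours
Formula: T_allowed = 8 / 2^((L - 90) / 5)
Compute exponent: (87.3 - 90) / 5 = -0.54
Compute 2^(-0.54) = 0.687771
T_allowed = 8 / 0.687771 = 11.631779 hours
Dose = (T / T_allowed) * 100
Dose = (1.7 / 11.631779) * 100 = 14.62

14.62 %


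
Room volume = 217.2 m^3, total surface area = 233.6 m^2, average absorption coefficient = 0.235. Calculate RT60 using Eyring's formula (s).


Given values:
  V = 217.2 m^3, S = 233.6 m^2, alpha = 0.235
Formula: RT60 = 0.161 * V / (-S * ln(1 - alpha))
Compute ln(1 - 0.235) = ln(0.765) = -0.267879
Denominator: -233.6 * -0.267879 = 62.5765
Numerator: 0.161 * 217.2 = 34.9692
RT60 = 34.9692 / 62.5765 = 0.559

0.559 s


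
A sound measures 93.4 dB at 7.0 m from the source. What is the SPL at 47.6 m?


Given values:
  SPL1 = 93.4 dB, r1 = 7.0 m, r2 = 47.6 m
Formula: SPL2 = SPL1 - 20 * log10(r2 / r1)
Compute ratio: r2 / r1 = 47.6 / 7.0 = 6.8
Compute log10: log10(6.8) = 0.832509
Compute drop: 20 * 0.832509 = 16.6502
SPL2 = 93.4 - 16.6502 = 76.75

76.75 dB


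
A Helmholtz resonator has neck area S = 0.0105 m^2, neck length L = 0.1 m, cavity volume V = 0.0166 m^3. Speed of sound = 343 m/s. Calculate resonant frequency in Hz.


Given values:
  S = 0.0105 m^2, L = 0.1 m, V = 0.0166 m^3, c = 343 m/s
Formula: f = (c / (2*pi)) * sqrt(S / (V * L))
Compute V * L = 0.0166 * 0.1 = 0.00166
Compute S / (V * L) = 0.0105 / 0.00166 = 6.3253
Compute sqrt(6.3253) = 2.515015
Compute c / (2*pi) = 343 / 6.283185 = 54.590148
f = 54.590148 * 2.515015 = 137.3

137.3 Hz


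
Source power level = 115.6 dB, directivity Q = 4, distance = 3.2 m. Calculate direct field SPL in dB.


Given values:
  Lw = 115.6 dB, Q = 4, r = 3.2 m
Formula: SPL = Lw + 10 * log10(Q / (4 * pi * r^2))
Compute 4 * pi * r^2 = 4 * pi * 3.2^2 = 128.6796
Compute Q / denom = 4 / 128.6796 = 0.03108496
Compute 10 * log10(0.03108496) = -15.0745
SPL = 115.6 + (-15.0745) = 100.53

100.53 dB


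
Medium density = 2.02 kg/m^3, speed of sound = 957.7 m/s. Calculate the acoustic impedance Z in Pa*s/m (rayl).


Given values:
  rho = 2.02 kg/m^3
  c = 957.7 m/s
Formula: Z = rho * c
Z = 2.02 * 957.7
Z = 1934.55

1934.55 rayl


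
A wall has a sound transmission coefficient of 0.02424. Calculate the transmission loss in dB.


Given values:
  tau = 0.02424
Formula: TL = 10 * log10(1 / tau)
Compute 1 / tau = 1 / 0.02424 = 41.2541
Compute log10(41.2541) = 1.615467
TL = 10 * 1.615467 = 16.15

16.15 dB


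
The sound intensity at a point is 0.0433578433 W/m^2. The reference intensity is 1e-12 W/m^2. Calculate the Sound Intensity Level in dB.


Given values:
  I = 0.0433578433 W/m^2
  I_ref = 1e-12 W/m^2
Formula: SIL = 10 * log10(I / I_ref)
Compute ratio: I / I_ref = 43357843300
Compute log10: log10(43357843300) = 10.637068
Multiply: SIL = 10 * 10.637068 = 106.37

106.37 dB


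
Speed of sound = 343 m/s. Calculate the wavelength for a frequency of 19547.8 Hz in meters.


Given values:
  c = 343 m/s, f = 19547.8 Hz
Formula: lambda = c / f
lambda = 343 / 19547.8
lambda = 0.0175

0.0175 m


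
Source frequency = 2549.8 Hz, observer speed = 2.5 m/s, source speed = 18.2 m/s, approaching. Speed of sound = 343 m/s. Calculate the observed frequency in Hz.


Given values:
  f_s = 2549.8 Hz, v_o = 2.5 m/s, v_s = 18.2 m/s
  Direction: approaching
Formula: f_o = f_s * (c + v_o) / (c - v_s)
Numerator: c + v_o = 343 + 2.5 = 345.5
Denominator: c - v_s = 343 - 18.2 = 324.8
f_o = 2549.8 * 345.5 / 324.8 = 2712.3

2712.3 Hz


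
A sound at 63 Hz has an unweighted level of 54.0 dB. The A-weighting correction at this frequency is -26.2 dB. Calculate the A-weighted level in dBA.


Given values:
  SPL = 54.0 dB
  A-weighting at 63 Hz = -26.2 dB
Formula: L_A = SPL + A_weight
L_A = 54.0 + (-26.2)
L_A = 27.8

27.8 dBA


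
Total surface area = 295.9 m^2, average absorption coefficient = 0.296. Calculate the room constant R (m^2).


Given values:
  S = 295.9 m^2, alpha = 0.296
Formula: R = S * alpha / (1 - alpha)
Numerator: 295.9 * 0.296 = 87.5864
Denominator: 1 - 0.296 = 0.704
R = 87.5864 / 0.704 = 124.41

124.41 m^2


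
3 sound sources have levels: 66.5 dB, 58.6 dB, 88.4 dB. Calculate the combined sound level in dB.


Formula: L_total = 10 * log10( sum(10^(Li/10)) )
  Source 1: 10^(66.5/10) = 4466835.9215
  Source 2: 10^(58.6/10) = 724435.9601
  Source 3: 10^(88.4/10) = 691830970.9189
Sum of linear values = 697022242.8005
L_total = 10 * log10(697022242.8005) = 88.43

88.43 dB


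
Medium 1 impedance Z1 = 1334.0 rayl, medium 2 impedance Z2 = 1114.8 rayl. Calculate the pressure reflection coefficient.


Given values:
  Z1 = 1334.0 rayl, Z2 = 1114.8 rayl
Formula: R = (Z2 - Z1) / (Z2 + Z1)
Numerator: Z2 - Z1 = 1114.8 - 1334.0 = -219.2
Denominator: Z2 + Z1 = 1114.8 + 1334.0 = 2448.8
R = -219.2 / 2448.8 = -0.0895

-0.0895


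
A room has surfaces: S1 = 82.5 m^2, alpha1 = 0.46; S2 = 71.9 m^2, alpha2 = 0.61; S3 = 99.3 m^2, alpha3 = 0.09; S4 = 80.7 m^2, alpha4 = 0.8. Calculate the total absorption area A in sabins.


Given surfaces:
  Surface 1: 82.5 * 0.46 = 37.95
  Surface 2: 71.9 * 0.61 = 43.859
  Surface 3: 99.3 * 0.09 = 8.937
  Surface 4: 80.7 * 0.8 = 64.56
Formula: A = sum(Si * alpha_i)
A = 37.95 + 43.859 + 8.937 + 64.56
A = 155.31

155.31 sabins


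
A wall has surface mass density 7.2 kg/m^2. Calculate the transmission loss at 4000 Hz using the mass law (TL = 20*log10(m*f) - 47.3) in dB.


Given values:
  m = 7.2 kg/m^2, f = 4000 Hz
Formula: TL = 20 * log10(m * f) - 47.3
Compute m * f = 7.2 * 4000 = 28800.0
Compute log10(28800.0) = 4.459392
Compute 20 * 4.459392 = 89.1878
TL = 89.1878 - 47.3 = 41.89

41.89 dB


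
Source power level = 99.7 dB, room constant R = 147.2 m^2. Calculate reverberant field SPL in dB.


Given values:
  Lw = 99.7 dB, R = 147.2 m^2
Formula: SPL = Lw + 10 * log10(4 / R)
Compute 4 / R = 4 / 147.2 = 0.027174
Compute 10 * log10(0.027174) = -15.6585
SPL = 99.7 + (-15.6585) = 84.04

84.04 dB


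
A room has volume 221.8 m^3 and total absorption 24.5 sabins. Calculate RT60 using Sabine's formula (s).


Given values:
  V = 221.8 m^3
  A = 24.5 sabins
Formula: RT60 = 0.161 * V / A
Numerator: 0.161 * 221.8 = 35.7098
RT60 = 35.7098 / 24.5 = 1.458

1.458 s


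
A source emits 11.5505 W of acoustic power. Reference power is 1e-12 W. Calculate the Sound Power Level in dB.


Given values:
  W = 11.5505 W
  W_ref = 1e-12 W
Formula: SWL = 10 * log10(W / W_ref)
Compute ratio: W / W_ref = 11550500000000
Compute log10: log10(11550500000000) = 13.062601
Multiply: SWL = 10 * 13.062601 = 130.63

130.63 dB


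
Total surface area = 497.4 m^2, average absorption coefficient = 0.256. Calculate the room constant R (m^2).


Given values:
  S = 497.4 m^2, alpha = 0.256
Formula: R = S * alpha / (1 - alpha)
Numerator: 497.4 * 0.256 = 127.3344
Denominator: 1 - 0.256 = 0.744
R = 127.3344 / 0.744 = 171.15

171.15 m^2


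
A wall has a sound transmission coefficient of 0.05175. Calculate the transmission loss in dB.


Given values:
  tau = 0.05175
Formula: TL = 10 * log10(1 / tau)
Compute 1 / tau = 1 / 0.05175 = 19.3237
Compute log10(19.3237) = 1.28609
TL = 10 * 1.28609 = 12.86

12.86 dB
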